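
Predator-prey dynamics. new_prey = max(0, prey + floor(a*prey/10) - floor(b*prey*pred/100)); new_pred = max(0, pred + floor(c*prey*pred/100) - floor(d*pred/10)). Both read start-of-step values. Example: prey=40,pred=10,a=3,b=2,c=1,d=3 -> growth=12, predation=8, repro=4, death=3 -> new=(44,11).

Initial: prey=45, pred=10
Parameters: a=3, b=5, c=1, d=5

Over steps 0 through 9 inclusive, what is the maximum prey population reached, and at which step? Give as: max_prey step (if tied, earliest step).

Step 1: prey: 45+13-22=36; pred: 10+4-5=9
Step 2: prey: 36+10-16=30; pred: 9+3-4=8
Step 3: prey: 30+9-12=27; pred: 8+2-4=6
Step 4: prey: 27+8-8=27; pred: 6+1-3=4
Step 5: prey: 27+8-5=30; pred: 4+1-2=3
Step 6: prey: 30+9-4=35; pred: 3+0-1=2
Step 7: prey: 35+10-3=42; pred: 2+0-1=1
Step 8: prey: 42+12-2=52; pred: 1+0-0=1
Step 9: prey: 52+15-2=65; pred: 1+0-0=1
Max prey = 65 at step 9

Answer: 65 9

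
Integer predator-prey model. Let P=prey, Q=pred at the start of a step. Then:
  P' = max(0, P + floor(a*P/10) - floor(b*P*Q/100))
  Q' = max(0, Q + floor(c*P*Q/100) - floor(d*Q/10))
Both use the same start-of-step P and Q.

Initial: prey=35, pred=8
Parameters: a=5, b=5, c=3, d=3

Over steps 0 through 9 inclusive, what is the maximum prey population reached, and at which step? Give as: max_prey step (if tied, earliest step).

Step 1: prey: 35+17-14=38; pred: 8+8-2=14
Step 2: prey: 38+19-26=31; pred: 14+15-4=25
Step 3: prey: 31+15-38=8; pred: 25+23-7=41
Step 4: prey: 8+4-16=0; pred: 41+9-12=38
Step 5: prey: 0+0-0=0; pred: 38+0-11=27
Step 6: prey: 0+0-0=0; pred: 27+0-8=19
Step 7: prey: 0+0-0=0; pred: 19+0-5=14
Step 8: prey: 0+0-0=0; pred: 14+0-4=10
Step 9: prey: 0+0-0=0; pred: 10+0-3=7
Max prey = 38 at step 1

Answer: 38 1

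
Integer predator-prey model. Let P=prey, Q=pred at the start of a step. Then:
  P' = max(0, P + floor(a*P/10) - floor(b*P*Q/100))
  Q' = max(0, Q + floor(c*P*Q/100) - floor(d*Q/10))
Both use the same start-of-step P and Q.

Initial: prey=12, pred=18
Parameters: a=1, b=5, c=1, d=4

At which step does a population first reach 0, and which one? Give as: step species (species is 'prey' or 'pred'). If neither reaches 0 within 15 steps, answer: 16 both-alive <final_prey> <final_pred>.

Step 1: prey: 12+1-10=3; pred: 18+2-7=13
Step 2: prey: 3+0-1=2; pred: 13+0-5=8
Step 3: prey: 2+0-0=2; pred: 8+0-3=5
Step 4: prey: 2+0-0=2; pred: 5+0-2=3
Step 5: prey: 2+0-0=2; pred: 3+0-1=2
Step 6: prey: 2+0-0=2; pred: 2+0-0=2
Steps 7-15: state stable at prey=2, pred=2 (no change)
No extinction within 15 steps

Answer: 16 both-alive 2 2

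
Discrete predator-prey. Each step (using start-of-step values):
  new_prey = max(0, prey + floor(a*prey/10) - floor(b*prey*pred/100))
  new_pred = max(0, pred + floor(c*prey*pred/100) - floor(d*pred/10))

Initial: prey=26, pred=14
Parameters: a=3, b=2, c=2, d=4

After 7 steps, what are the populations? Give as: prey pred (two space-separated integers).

Answer: 14 18

Derivation:
Step 1: prey: 26+7-7=26; pred: 14+7-5=16
Step 2: prey: 26+7-8=25; pred: 16+8-6=18
Step 3: prey: 25+7-9=23; pred: 18+9-7=20
Step 4: prey: 23+6-9=20; pred: 20+9-8=21
Step 5: prey: 20+6-8=18; pred: 21+8-8=21
Step 6: prey: 18+5-7=16; pred: 21+7-8=20
Step 7: prey: 16+4-6=14; pred: 20+6-8=18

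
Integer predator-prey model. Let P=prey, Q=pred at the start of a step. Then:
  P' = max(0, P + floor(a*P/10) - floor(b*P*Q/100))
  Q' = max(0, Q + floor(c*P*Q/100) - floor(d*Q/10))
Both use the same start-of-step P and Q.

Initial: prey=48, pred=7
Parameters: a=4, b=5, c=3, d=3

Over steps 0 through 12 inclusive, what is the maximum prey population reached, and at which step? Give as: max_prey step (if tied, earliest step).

Step 1: prey: 48+19-16=51; pred: 7+10-2=15
Step 2: prey: 51+20-38=33; pred: 15+22-4=33
Step 3: prey: 33+13-54=0; pred: 33+32-9=56
Step 4: prey: 0+0-0=0; pred: 56+0-16=40
Step 5: prey: 0+0-0=0; pred: 40+0-12=28
Step 6: prey: 0+0-0=0; pred: 28+0-8=20
Step 7: prey: 0+0-0=0; pred: 20+0-6=14
Step 8: prey: 0+0-0=0; pred: 14+0-4=10
Step 9: prey: 0+0-0=0; pred: 10+0-3=7
Step 10: prey: 0+0-0=0; pred: 7+0-2=5
Step 11: prey: 0+0-0=0; pred: 5+0-1=4
Step 12: prey: 0+0-0=0; pred: 4+0-1=3
Max prey = 51 at step 1

Answer: 51 1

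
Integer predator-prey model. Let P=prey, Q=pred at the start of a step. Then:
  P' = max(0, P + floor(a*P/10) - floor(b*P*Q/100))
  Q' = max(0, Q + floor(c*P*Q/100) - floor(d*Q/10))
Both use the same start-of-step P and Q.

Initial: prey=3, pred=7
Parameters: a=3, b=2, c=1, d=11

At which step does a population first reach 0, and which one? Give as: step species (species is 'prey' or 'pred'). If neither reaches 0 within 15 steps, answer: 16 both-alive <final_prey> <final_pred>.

Step 1: prey: 3+0-0=3; pred: 7+0-7=0
First extinction: pred at step 1

Answer: 1 pred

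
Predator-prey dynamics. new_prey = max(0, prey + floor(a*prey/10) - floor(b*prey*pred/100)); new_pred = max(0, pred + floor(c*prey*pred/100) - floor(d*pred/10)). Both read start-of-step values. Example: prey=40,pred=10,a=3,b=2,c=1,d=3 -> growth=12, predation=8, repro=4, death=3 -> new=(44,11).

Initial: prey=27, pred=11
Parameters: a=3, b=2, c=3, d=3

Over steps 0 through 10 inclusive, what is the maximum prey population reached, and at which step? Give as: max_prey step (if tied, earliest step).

Answer: 30 1

Derivation:
Step 1: prey: 27+8-5=30; pred: 11+8-3=16
Step 2: prey: 30+9-9=30; pred: 16+14-4=26
Step 3: prey: 30+9-15=24; pred: 26+23-7=42
Step 4: prey: 24+7-20=11; pred: 42+30-12=60
Step 5: prey: 11+3-13=1; pred: 60+19-18=61
Step 6: prey: 1+0-1=0; pred: 61+1-18=44
Step 7: prey: 0+0-0=0; pred: 44+0-13=31
Step 8: prey: 0+0-0=0; pred: 31+0-9=22
Step 9: prey: 0+0-0=0; pred: 22+0-6=16
Step 10: prey: 0+0-0=0; pred: 16+0-4=12
Max prey = 30 at step 1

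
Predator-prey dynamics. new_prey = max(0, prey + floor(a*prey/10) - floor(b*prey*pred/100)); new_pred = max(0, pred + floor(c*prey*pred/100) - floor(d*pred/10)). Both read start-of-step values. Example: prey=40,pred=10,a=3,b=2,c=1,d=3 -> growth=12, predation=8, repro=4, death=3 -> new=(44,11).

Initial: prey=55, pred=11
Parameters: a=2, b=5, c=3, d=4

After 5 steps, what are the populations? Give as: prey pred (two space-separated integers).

Answer: 0 10

Derivation:
Step 1: prey: 55+11-30=36; pred: 11+18-4=25
Step 2: prey: 36+7-45=0; pred: 25+27-10=42
Step 3: prey: 0+0-0=0; pred: 42+0-16=26
Step 4: prey: 0+0-0=0; pred: 26+0-10=16
Step 5: prey: 0+0-0=0; pred: 16+0-6=10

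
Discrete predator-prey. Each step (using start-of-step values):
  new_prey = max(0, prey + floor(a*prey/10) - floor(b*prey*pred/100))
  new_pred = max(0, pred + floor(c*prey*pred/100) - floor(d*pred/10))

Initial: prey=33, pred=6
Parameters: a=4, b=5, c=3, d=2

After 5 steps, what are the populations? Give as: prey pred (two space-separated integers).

Step 1: prey: 33+13-9=37; pred: 6+5-1=10
Step 2: prey: 37+14-18=33; pred: 10+11-2=19
Step 3: prey: 33+13-31=15; pred: 19+18-3=34
Step 4: prey: 15+6-25=0; pred: 34+15-6=43
Step 5: prey: 0+0-0=0; pred: 43+0-8=35

Answer: 0 35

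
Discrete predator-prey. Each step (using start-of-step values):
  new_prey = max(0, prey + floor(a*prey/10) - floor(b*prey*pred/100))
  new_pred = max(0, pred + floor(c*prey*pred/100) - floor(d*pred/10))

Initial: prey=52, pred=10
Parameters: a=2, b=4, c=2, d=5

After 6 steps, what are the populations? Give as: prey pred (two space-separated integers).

Step 1: prey: 52+10-20=42; pred: 10+10-5=15
Step 2: prey: 42+8-25=25; pred: 15+12-7=20
Step 3: prey: 25+5-20=10; pred: 20+10-10=20
Step 4: prey: 10+2-8=4; pred: 20+4-10=14
Step 5: prey: 4+0-2=2; pred: 14+1-7=8
Step 6: prey: 2+0-0=2; pred: 8+0-4=4

Answer: 2 4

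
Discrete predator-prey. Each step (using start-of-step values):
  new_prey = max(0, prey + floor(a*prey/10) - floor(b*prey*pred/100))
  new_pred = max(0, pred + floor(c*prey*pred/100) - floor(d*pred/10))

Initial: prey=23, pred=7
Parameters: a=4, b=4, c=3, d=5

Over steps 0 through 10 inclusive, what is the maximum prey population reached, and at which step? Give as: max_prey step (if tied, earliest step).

Answer: 28 2

Derivation:
Step 1: prey: 23+9-6=26; pred: 7+4-3=8
Step 2: prey: 26+10-8=28; pred: 8+6-4=10
Step 3: prey: 28+11-11=28; pred: 10+8-5=13
Step 4: prey: 28+11-14=25; pred: 13+10-6=17
Step 5: prey: 25+10-17=18; pred: 17+12-8=21
Step 6: prey: 18+7-15=10; pred: 21+11-10=22
Step 7: prey: 10+4-8=6; pred: 22+6-11=17
Step 8: prey: 6+2-4=4; pred: 17+3-8=12
Step 9: prey: 4+1-1=4; pred: 12+1-6=7
Step 10: prey: 4+1-1=4; pred: 7+0-3=4
Max prey = 28 at step 2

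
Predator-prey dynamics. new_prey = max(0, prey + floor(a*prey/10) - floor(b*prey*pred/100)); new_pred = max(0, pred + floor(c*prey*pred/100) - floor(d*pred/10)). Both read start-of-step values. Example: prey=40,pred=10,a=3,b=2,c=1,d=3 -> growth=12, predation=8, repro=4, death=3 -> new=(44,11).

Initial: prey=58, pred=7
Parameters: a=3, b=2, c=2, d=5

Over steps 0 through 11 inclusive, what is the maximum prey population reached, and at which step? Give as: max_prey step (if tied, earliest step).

Answer: 71 2

Derivation:
Step 1: prey: 58+17-8=67; pred: 7+8-3=12
Step 2: prey: 67+20-16=71; pred: 12+16-6=22
Step 3: prey: 71+21-31=61; pred: 22+31-11=42
Step 4: prey: 61+18-51=28; pred: 42+51-21=72
Step 5: prey: 28+8-40=0; pred: 72+40-36=76
Step 6: prey: 0+0-0=0; pred: 76+0-38=38
Step 7: prey: 0+0-0=0; pred: 38+0-19=19
Step 8: prey: 0+0-0=0; pred: 19+0-9=10
Step 9: prey: 0+0-0=0; pred: 10+0-5=5
Step 10: prey: 0+0-0=0; pred: 5+0-2=3
Step 11: prey: 0+0-0=0; pred: 3+0-1=2
Max prey = 71 at step 2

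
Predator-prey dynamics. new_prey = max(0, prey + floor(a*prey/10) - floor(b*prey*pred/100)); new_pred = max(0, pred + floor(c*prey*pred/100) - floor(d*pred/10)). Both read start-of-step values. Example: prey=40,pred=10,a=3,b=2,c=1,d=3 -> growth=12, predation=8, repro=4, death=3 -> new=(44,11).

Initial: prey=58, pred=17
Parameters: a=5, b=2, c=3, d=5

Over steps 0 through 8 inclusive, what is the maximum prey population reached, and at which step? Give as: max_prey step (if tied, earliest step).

Step 1: prey: 58+29-19=68; pred: 17+29-8=38
Step 2: prey: 68+34-51=51; pred: 38+77-19=96
Step 3: prey: 51+25-97=0; pred: 96+146-48=194
Step 4: prey: 0+0-0=0; pred: 194+0-97=97
Step 5: prey: 0+0-0=0; pred: 97+0-48=49
Step 6: prey: 0+0-0=0; pred: 49+0-24=25
Step 7: prey: 0+0-0=0; pred: 25+0-12=13
Step 8: prey: 0+0-0=0; pred: 13+0-6=7
Max prey = 68 at step 1

Answer: 68 1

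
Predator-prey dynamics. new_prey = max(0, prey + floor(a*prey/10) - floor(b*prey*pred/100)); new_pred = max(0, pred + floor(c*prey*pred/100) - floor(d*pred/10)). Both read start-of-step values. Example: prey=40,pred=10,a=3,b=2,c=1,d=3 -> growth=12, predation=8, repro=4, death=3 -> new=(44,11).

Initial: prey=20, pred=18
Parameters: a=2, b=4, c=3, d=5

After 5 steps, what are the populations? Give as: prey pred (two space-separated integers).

Answer: 2 3

Derivation:
Step 1: prey: 20+4-14=10; pred: 18+10-9=19
Step 2: prey: 10+2-7=5; pred: 19+5-9=15
Step 3: prey: 5+1-3=3; pred: 15+2-7=10
Step 4: prey: 3+0-1=2; pred: 10+0-5=5
Step 5: prey: 2+0-0=2; pred: 5+0-2=3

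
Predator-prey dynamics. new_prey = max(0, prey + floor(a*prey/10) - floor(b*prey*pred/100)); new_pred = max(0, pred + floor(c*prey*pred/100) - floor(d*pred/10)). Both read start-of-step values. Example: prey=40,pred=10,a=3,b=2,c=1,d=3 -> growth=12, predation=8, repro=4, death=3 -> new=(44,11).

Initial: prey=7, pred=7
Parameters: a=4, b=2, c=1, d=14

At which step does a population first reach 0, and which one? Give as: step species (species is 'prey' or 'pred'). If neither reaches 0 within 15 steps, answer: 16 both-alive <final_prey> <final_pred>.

Step 1: prey: 7+2-0=9; pred: 7+0-9=0
First extinction: pred at step 1

Answer: 1 pred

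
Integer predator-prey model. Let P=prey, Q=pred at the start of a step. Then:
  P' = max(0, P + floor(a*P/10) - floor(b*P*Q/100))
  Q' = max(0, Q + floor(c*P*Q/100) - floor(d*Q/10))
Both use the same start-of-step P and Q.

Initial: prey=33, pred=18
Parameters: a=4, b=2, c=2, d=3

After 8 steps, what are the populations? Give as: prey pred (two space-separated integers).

Step 1: prey: 33+13-11=35; pred: 18+11-5=24
Step 2: prey: 35+14-16=33; pred: 24+16-7=33
Step 3: prey: 33+13-21=25; pred: 33+21-9=45
Step 4: prey: 25+10-22=13; pred: 45+22-13=54
Step 5: prey: 13+5-14=4; pred: 54+14-16=52
Step 6: prey: 4+1-4=1; pred: 52+4-15=41
Step 7: prey: 1+0-0=1; pred: 41+0-12=29
Step 8: prey: 1+0-0=1; pred: 29+0-8=21

Answer: 1 21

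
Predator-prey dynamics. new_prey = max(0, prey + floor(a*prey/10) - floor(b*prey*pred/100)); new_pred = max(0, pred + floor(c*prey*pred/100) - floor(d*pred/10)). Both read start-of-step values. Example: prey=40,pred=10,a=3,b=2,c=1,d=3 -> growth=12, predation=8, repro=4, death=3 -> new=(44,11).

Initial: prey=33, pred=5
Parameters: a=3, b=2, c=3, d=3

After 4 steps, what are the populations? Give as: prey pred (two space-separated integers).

Step 1: prey: 33+9-3=39; pred: 5+4-1=8
Step 2: prey: 39+11-6=44; pred: 8+9-2=15
Step 3: prey: 44+13-13=44; pred: 15+19-4=30
Step 4: prey: 44+13-26=31; pred: 30+39-9=60

Answer: 31 60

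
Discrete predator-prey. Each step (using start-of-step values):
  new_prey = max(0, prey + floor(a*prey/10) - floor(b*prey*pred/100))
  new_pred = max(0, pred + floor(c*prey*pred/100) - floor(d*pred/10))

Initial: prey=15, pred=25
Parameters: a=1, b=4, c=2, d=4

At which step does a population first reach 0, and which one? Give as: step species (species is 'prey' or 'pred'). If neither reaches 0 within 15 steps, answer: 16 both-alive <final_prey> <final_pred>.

Step 1: prey: 15+1-15=1; pred: 25+7-10=22
Step 2: prey: 1+0-0=1; pred: 22+0-8=14
Step 3: prey: 1+0-0=1; pred: 14+0-5=9
Step 4: prey: 1+0-0=1; pred: 9+0-3=6
Step 5: prey: 1+0-0=1; pred: 6+0-2=4
Step 6: prey: 1+0-0=1; pred: 4+0-1=3
Step 7: prey: 1+0-0=1; pred: 3+0-1=2
Step 8: prey: 1+0-0=1; pred: 2+0-0=2
Steps 9-15: state stable at prey=1, pred=2 (no change)
No extinction within 15 steps

Answer: 16 both-alive 1 2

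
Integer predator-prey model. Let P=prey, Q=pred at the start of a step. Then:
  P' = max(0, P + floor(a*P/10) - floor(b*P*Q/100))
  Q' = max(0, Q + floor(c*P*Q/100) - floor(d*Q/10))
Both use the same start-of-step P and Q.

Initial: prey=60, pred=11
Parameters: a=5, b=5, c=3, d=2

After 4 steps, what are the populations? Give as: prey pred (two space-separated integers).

Step 1: prey: 60+30-33=57; pred: 11+19-2=28
Step 2: prey: 57+28-79=6; pred: 28+47-5=70
Step 3: prey: 6+3-21=0; pred: 70+12-14=68
Step 4: prey: 0+0-0=0; pred: 68+0-13=55

Answer: 0 55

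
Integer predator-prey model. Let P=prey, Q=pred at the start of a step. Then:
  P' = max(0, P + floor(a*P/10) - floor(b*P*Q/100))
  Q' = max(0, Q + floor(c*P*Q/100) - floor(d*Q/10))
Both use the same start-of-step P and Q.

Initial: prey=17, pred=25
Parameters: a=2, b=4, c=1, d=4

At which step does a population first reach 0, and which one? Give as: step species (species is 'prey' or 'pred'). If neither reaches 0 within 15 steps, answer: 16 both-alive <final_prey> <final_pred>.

Answer: 16 both-alive 1 2

Derivation:
Step 1: prey: 17+3-17=3; pred: 25+4-10=19
Step 2: prey: 3+0-2=1; pred: 19+0-7=12
Step 3: prey: 1+0-0=1; pred: 12+0-4=8
Step 4: prey: 1+0-0=1; pred: 8+0-3=5
Step 5: prey: 1+0-0=1; pred: 5+0-2=3
Step 6: prey: 1+0-0=1; pred: 3+0-1=2
Step 7: prey: 1+0-0=1; pred: 2+0-0=2
Steps 8-15: state stable at prey=1, pred=2 (no change)
No extinction within 15 steps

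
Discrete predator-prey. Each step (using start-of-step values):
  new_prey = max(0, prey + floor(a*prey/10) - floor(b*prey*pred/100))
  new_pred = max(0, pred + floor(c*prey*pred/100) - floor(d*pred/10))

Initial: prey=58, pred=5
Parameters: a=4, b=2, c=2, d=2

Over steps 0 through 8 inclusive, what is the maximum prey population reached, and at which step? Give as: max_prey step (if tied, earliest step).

Answer: 93 2

Derivation:
Step 1: prey: 58+23-5=76; pred: 5+5-1=9
Step 2: prey: 76+30-13=93; pred: 9+13-1=21
Step 3: prey: 93+37-39=91; pred: 21+39-4=56
Step 4: prey: 91+36-101=26; pred: 56+101-11=146
Step 5: prey: 26+10-75=0; pred: 146+75-29=192
Step 6: prey: 0+0-0=0; pred: 192+0-38=154
Step 7: prey: 0+0-0=0; pred: 154+0-30=124
Step 8: prey: 0+0-0=0; pred: 124+0-24=100
Max prey = 93 at step 2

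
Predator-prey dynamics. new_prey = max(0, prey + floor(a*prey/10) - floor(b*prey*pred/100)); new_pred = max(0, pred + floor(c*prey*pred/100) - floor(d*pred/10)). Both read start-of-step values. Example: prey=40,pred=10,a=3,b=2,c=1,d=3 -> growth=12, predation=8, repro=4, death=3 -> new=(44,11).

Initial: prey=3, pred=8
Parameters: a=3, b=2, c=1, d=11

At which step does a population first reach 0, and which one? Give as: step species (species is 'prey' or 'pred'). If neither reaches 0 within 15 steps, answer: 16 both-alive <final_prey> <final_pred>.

Step 1: prey: 3+0-0=3; pred: 8+0-8=0
First extinction: pred at step 1

Answer: 1 pred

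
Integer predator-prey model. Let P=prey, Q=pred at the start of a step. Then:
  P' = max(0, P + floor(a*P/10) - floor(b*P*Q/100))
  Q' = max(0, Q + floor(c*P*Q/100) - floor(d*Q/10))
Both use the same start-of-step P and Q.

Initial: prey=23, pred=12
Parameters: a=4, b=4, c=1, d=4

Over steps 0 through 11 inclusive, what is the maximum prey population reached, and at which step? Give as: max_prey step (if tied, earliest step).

Answer: 105 11

Derivation:
Step 1: prey: 23+9-11=21; pred: 12+2-4=10
Step 2: prey: 21+8-8=21; pred: 10+2-4=8
Step 3: prey: 21+8-6=23; pred: 8+1-3=6
Step 4: prey: 23+9-5=27; pred: 6+1-2=5
Step 5: prey: 27+10-5=32; pred: 5+1-2=4
Step 6: prey: 32+12-5=39; pred: 4+1-1=4
Step 7: prey: 39+15-6=48; pred: 4+1-1=4
Step 8: prey: 48+19-7=60; pred: 4+1-1=4
Step 9: prey: 60+24-9=75; pred: 4+2-1=5
Step 10: prey: 75+30-15=90; pred: 5+3-2=6
Step 11: prey: 90+36-21=105; pred: 6+5-2=9
Max prey = 105 at step 11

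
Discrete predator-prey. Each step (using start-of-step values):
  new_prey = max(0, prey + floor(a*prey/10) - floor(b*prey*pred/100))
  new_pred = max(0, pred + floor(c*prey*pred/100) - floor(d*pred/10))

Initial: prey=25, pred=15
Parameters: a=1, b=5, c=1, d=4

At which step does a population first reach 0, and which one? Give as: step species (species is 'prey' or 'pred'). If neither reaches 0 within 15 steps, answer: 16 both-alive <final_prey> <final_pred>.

Answer: 16 both-alive 3 2

Derivation:
Step 1: prey: 25+2-18=9; pred: 15+3-6=12
Step 2: prey: 9+0-5=4; pred: 12+1-4=9
Step 3: prey: 4+0-1=3; pred: 9+0-3=6
Step 4: prey: 3+0-0=3; pred: 6+0-2=4
Step 5: prey: 3+0-0=3; pred: 4+0-1=3
Step 6: prey: 3+0-0=3; pred: 3+0-1=2
Step 7: prey: 3+0-0=3; pred: 2+0-0=2
Steps 8-15: state stable at prey=3, pred=2 (no change)
No extinction within 15 steps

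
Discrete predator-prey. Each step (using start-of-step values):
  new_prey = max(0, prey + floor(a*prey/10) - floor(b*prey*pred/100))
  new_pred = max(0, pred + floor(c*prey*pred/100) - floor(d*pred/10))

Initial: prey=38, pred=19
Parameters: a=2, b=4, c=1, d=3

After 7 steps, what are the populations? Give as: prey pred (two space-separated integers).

Step 1: prey: 38+7-28=17; pred: 19+7-5=21
Step 2: prey: 17+3-14=6; pred: 21+3-6=18
Step 3: prey: 6+1-4=3; pred: 18+1-5=14
Step 4: prey: 3+0-1=2; pred: 14+0-4=10
Step 5: prey: 2+0-0=2; pred: 10+0-3=7
Step 6: prey: 2+0-0=2; pred: 7+0-2=5
Step 7: prey: 2+0-0=2; pred: 5+0-1=4

Answer: 2 4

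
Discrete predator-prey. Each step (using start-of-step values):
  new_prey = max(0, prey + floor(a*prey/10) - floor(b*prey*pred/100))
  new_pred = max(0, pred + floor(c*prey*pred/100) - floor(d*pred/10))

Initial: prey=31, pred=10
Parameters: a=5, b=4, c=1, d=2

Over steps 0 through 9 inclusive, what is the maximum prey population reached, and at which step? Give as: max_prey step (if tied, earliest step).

Answer: 38 3

Derivation:
Step 1: prey: 31+15-12=34; pred: 10+3-2=11
Step 2: prey: 34+17-14=37; pred: 11+3-2=12
Step 3: prey: 37+18-17=38; pred: 12+4-2=14
Step 4: prey: 38+19-21=36; pred: 14+5-2=17
Step 5: prey: 36+18-24=30; pred: 17+6-3=20
Step 6: prey: 30+15-24=21; pred: 20+6-4=22
Step 7: prey: 21+10-18=13; pred: 22+4-4=22
Step 8: prey: 13+6-11=8; pred: 22+2-4=20
Step 9: prey: 8+4-6=6; pred: 20+1-4=17
Max prey = 38 at step 3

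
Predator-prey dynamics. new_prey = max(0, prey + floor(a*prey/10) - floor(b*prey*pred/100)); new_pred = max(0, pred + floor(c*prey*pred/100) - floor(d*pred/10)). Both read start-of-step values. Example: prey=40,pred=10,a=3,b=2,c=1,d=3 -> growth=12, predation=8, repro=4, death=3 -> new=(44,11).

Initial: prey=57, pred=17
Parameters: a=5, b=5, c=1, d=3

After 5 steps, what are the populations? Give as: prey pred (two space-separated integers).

Step 1: prey: 57+28-48=37; pred: 17+9-5=21
Step 2: prey: 37+18-38=17; pred: 21+7-6=22
Step 3: prey: 17+8-18=7; pred: 22+3-6=19
Step 4: prey: 7+3-6=4; pred: 19+1-5=15
Step 5: prey: 4+2-3=3; pred: 15+0-4=11

Answer: 3 11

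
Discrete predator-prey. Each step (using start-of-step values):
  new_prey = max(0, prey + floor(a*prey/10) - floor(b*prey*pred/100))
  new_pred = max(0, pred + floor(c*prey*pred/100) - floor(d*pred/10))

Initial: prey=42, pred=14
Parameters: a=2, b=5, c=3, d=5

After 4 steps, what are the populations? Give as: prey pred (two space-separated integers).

Answer: 0 7

Derivation:
Step 1: prey: 42+8-29=21; pred: 14+17-7=24
Step 2: prey: 21+4-25=0; pred: 24+15-12=27
Step 3: prey: 0+0-0=0; pred: 27+0-13=14
Step 4: prey: 0+0-0=0; pred: 14+0-7=7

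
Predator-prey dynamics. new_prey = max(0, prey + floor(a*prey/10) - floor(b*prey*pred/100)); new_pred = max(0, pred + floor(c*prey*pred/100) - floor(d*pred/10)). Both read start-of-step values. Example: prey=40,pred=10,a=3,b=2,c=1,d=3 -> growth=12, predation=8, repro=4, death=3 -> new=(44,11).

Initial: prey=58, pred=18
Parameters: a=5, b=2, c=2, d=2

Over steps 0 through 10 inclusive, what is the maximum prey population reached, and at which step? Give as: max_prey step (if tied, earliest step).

Step 1: prey: 58+29-20=67; pred: 18+20-3=35
Step 2: prey: 67+33-46=54; pred: 35+46-7=74
Step 3: prey: 54+27-79=2; pred: 74+79-14=139
Step 4: prey: 2+1-5=0; pred: 139+5-27=117
Step 5: prey: 0+0-0=0; pred: 117+0-23=94
Step 6: prey: 0+0-0=0; pred: 94+0-18=76
Step 7: prey: 0+0-0=0; pred: 76+0-15=61
Step 8: prey: 0+0-0=0; pred: 61+0-12=49
Step 9: prey: 0+0-0=0; pred: 49+0-9=40
Step 10: prey: 0+0-0=0; pred: 40+0-8=32
Max prey = 67 at step 1

Answer: 67 1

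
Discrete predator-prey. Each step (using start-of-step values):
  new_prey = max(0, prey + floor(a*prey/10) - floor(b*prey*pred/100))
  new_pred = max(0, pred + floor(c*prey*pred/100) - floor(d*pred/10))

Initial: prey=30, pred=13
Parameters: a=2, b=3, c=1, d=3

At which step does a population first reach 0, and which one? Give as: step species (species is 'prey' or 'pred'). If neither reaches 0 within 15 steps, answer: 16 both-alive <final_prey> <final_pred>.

Step 1: prey: 30+6-11=25; pred: 13+3-3=13
Step 2: prey: 25+5-9=21; pred: 13+3-3=13
Step 3: prey: 21+4-8=17; pred: 13+2-3=12
Step 4: prey: 17+3-6=14; pred: 12+2-3=11
Step 5: prey: 14+2-4=12; pred: 11+1-3=9
Step 6: prey: 12+2-3=11; pred: 9+1-2=8
Step 7: prey: 11+2-2=11; pred: 8+0-2=6
Step 8: prey: 11+2-1=12; pred: 6+0-1=5
Step 9: prey: 12+2-1=13; pred: 5+0-1=4
Step 10: prey: 13+2-1=14; pred: 4+0-1=3
Step 11: prey: 14+2-1=15; pred: 3+0-0=3
Step 12: prey: 15+3-1=17; pred: 3+0-0=3
Step 13: prey: 17+3-1=19; pred: 3+0-0=3
Step 14: prey: 19+3-1=21; pred: 3+0-0=3
Step 15: prey: 21+4-1=24; pred: 3+0-0=3
No extinction within 15 steps

Answer: 16 both-alive 24 3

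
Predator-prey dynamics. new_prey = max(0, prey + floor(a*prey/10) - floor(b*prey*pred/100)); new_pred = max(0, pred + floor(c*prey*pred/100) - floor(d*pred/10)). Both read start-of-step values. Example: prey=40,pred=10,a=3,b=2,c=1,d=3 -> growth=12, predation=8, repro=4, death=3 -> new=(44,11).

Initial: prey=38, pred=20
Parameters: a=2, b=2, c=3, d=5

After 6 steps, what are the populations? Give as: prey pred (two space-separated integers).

Step 1: prey: 38+7-15=30; pred: 20+22-10=32
Step 2: prey: 30+6-19=17; pred: 32+28-16=44
Step 3: prey: 17+3-14=6; pred: 44+22-22=44
Step 4: prey: 6+1-5=2; pred: 44+7-22=29
Step 5: prey: 2+0-1=1; pred: 29+1-14=16
Step 6: prey: 1+0-0=1; pred: 16+0-8=8

Answer: 1 8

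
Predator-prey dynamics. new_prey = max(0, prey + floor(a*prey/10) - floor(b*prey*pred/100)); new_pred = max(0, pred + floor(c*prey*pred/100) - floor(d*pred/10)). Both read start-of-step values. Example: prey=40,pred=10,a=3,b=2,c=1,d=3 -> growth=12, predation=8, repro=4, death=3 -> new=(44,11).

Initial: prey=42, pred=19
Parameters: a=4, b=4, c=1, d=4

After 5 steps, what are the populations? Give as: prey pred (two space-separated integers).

Step 1: prey: 42+16-31=27; pred: 19+7-7=19
Step 2: prey: 27+10-20=17; pred: 19+5-7=17
Step 3: prey: 17+6-11=12; pred: 17+2-6=13
Step 4: prey: 12+4-6=10; pred: 13+1-5=9
Step 5: prey: 10+4-3=11; pred: 9+0-3=6

Answer: 11 6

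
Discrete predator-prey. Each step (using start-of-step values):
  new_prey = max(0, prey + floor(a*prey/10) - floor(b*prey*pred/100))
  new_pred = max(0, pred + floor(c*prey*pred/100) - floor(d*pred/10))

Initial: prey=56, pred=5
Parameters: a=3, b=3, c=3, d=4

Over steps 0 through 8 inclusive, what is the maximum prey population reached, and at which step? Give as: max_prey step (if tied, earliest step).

Step 1: prey: 56+16-8=64; pred: 5+8-2=11
Step 2: prey: 64+19-21=62; pred: 11+21-4=28
Step 3: prey: 62+18-52=28; pred: 28+52-11=69
Step 4: prey: 28+8-57=0; pred: 69+57-27=99
Step 5: prey: 0+0-0=0; pred: 99+0-39=60
Step 6: prey: 0+0-0=0; pred: 60+0-24=36
Step 7: prey: 0+0-0=0; pred: 36+0-14=22
Step 8: prey: 0+0-0=0; pred: 22+0-8=14
Max prey = 64 at step 1

Answer: 64 1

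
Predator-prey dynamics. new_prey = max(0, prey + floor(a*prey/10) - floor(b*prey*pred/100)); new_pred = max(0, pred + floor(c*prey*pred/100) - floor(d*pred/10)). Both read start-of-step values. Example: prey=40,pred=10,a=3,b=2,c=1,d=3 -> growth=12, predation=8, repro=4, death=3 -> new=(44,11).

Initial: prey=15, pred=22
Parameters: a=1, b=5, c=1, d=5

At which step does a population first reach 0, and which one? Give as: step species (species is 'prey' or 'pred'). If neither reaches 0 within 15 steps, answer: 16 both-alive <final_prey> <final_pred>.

Step 1: prey: 15+1-16=0; pred: 22+3-11=14
First extinction: prey at step 1

Answer: 1 prey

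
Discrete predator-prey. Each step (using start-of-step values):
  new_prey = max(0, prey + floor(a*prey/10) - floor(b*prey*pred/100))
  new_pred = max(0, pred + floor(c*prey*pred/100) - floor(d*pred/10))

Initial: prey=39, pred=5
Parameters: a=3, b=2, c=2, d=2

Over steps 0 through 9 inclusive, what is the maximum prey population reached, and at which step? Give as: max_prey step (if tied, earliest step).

Step 1: prey: 39+11-3=47; pred: 5+3-1=7
Step 2: prey: 47+14-6=55; pred: 7+6-1=12
Step 3: prey: 55+16-13=58; pred: 12+13-2=23
Step 4: prey: 58+17-26=49; pred: 23+26-4=45
Step 5: prey: 49+14-44=19; pred: 45+44-9=80
Step 6: prey: 19+5-30=0; pred: 80+30-16=94
Step 7: prey: 0+0-0=0; pred: 94+0-18=76
Step 8: prey: 0+0-0=0; pred: 76+0-15=61
Step 9: prey: 0+0-0=0; pred: 61+0-12=49
Max prey = 58 at step 3

Answer: 58 3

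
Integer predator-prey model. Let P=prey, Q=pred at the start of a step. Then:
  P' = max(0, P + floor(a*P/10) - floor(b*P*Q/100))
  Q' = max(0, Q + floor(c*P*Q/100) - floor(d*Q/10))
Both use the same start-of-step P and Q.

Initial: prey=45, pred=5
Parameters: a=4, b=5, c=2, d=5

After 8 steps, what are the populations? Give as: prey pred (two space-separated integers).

Step 1: prey: 45+18-11=52; pred: 5+4-2=7
Step 2: prey: 52+20-18=54; pred: 7+7-3=11
Step 3: prey: 54+21-29=46; pred: 11+11-5=17
Step 4: prey: 46+18-39=25; pred: 17+15-8=24
Step 5: prey: 25+10-30=5; pred: 24+12-12=24
Step 6: prey: 5+2-6=1; pred: 24+2-12=14
Step 7: prey: 1+0-0=1; pred: 14+0-7=7
Step 8: prey: 1+0-0=1; pred: 7+0-3=4

Answer: 1 4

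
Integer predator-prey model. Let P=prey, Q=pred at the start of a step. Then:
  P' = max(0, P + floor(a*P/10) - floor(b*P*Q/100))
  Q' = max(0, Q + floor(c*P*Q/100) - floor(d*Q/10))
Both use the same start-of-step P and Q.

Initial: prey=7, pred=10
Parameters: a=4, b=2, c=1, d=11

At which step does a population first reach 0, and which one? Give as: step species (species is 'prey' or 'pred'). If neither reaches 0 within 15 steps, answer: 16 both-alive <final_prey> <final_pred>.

Answer: 1 pred

Derivation:
Step 1: prey: 7+2-1=8; pred: 10+0-11=0
First extinction: pred at step 1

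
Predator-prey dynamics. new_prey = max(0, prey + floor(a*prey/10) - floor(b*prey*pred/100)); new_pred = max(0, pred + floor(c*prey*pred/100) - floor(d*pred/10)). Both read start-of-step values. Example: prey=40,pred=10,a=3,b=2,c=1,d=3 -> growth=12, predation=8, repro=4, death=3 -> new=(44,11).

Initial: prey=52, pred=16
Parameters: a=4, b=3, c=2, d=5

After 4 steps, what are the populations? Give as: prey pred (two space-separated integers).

Answer: 2 30

Derivation:
Step 1: prey: 52+20-24=48; pred: 16+16-8=24
Step 2: prey: 48+19-34=33; pred: 24+23-12=35
Step 3: prey: 33+13-34=12; pred: 35+23-17=41
Step 4: prey: 12+4-14=2; pred: 41+9-20=30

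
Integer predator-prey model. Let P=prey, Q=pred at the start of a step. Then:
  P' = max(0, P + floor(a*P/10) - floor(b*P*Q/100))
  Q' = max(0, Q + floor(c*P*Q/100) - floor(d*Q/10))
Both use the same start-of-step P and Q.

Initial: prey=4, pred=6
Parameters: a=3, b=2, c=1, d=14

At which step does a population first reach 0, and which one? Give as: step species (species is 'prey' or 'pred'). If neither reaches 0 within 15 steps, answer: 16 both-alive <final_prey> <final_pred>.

Step 1: prey: 4+1-0=5; pred: 6+0-8=0
First extinction: pred at step 1

Answer: 1 pred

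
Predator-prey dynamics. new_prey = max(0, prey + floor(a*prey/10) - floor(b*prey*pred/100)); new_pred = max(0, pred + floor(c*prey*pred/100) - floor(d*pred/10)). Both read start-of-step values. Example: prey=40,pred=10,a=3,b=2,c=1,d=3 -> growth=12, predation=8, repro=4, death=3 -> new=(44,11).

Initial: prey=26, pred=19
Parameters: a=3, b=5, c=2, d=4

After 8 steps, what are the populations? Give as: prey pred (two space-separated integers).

Step 1: prey: 26+7-24=9; pred: 19+9-7=21
Step 2: prey: 9+2-9=2; pred: 21+3-8=16
Step 3: prey: 2+0-1=1; pred: 16+0-6=10
Step 4: prey: 1+0-0=1; pred: 10+0-4=6
Step 5: prey: 1+0-0=1; pred: 6+0-2=4
Step 6: prey: 1+0-0=1; pred: 4+0-1=3
Step 7: prey: 1+0-0=1; pred: 3+0-1=2
Step 8: prey: 1+0-0=1; pred: 2+0-0=2

Answer: 1 2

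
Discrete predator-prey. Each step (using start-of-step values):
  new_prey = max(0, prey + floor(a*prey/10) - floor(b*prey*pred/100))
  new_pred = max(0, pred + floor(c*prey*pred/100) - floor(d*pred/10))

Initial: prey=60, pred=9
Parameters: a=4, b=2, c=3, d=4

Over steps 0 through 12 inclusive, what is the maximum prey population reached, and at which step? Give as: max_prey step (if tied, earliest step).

Step 1: prey: 60+24-10=74; pred: 9+16-3=22
Step 2: prey: 74+29-32=71; pred: 22+48-8=62
Step 3: prey: 71+28-88=11; pred: 62+132-24=170
Step 4: prey: 11+4-37=0; pred: 170+56-68=158
Step 5: prey: 0+0-0=0; pred: 158+0-63=95
Step 6: prey: 0+0-0=0; pred: 95+0-38=57
Step 7: prey: 0+0-0=0; pred: 57+0-22=35
Step 8: prey: 0+0-0=0; pred: 35+0-14=21
Step 9: prey: 0+0-0=0; pred: 21+0-8=13
Step 10: prey: 0+0-0=0; pred: 13+0-5=8
Step 11: prey: 0+0-0=0; pred: 8+0-3=5
Step 12: prey: 0+0-0=0; pred: 5+0-2=3
Max prey = 74 at step 1

Answer: 74 1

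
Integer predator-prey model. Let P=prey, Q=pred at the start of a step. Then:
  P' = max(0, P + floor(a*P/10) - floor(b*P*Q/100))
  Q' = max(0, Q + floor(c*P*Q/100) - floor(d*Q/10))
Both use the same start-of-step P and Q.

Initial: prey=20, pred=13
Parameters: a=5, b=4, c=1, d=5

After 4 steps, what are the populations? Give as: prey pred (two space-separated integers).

Step 1: prey: 20+10-10=20; pred: 13+2-6=9
Step 2: prey: 20+10-7=23; pred: 9+1-4=6
Step 3: prey: 23+11-5=29; pred: 6+1-3=4
Step 4: prey: 29+14-4=39; pred: 4+1-2=3

Answer: 39 3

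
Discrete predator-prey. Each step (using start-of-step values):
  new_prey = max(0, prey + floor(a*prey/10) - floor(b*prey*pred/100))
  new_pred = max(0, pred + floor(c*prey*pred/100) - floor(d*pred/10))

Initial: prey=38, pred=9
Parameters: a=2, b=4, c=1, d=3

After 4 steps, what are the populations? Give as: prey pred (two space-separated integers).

Answer: 18 8

Derivation:
Step 1: prey: 38+7-13=32; pred: 9+3-2=10
Step 2: prey: 32+6-12=26; pred: 10+3-3=10
Step 3: prey: 26+5-10=21; pred: 10+2-3=9
Step 4: prey: 21+4-7=18; pred: 9+1-2=8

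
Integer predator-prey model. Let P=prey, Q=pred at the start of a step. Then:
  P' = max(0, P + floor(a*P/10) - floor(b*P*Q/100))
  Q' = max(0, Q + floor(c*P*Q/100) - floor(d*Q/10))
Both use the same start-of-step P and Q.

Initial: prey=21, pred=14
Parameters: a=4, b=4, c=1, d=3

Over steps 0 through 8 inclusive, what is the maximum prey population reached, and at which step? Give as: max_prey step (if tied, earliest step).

Answer: 28 8

Derivation:
Step 1: prey: 21+8-11=18; pred: 14+2-4=12
Step 2: prey: 18+7-8=17; pred: 12+2-3=11
Step 3: prey: 17+6-7=16; pred: 11+1-3=9
Step 4: prey: 16+6-5=17; pred: 9+1-2=8
Step 5: prey: 17+6-5=18; pred: 8+1-2=7
Step 6: prey: 18+7-5=20; pred: 7+1-2=6
Step 7: prey: 20+8-4=24; pred: 6+1-1=6
Step 8: prey: 24+9-5=28; pred: 6+1-1=6
Max prey = 28 at step 8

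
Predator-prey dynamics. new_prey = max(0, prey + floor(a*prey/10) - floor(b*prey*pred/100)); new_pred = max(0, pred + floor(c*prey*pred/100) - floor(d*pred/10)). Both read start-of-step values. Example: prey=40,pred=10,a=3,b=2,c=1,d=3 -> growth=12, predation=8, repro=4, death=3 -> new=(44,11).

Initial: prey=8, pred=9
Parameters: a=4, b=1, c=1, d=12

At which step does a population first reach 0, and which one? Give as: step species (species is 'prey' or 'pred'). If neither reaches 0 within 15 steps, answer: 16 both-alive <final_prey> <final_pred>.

Step 1: prey: 8+3-0=11; pred: 9+0-10=0
First extinction: pred at step 1

Answer: 1 pred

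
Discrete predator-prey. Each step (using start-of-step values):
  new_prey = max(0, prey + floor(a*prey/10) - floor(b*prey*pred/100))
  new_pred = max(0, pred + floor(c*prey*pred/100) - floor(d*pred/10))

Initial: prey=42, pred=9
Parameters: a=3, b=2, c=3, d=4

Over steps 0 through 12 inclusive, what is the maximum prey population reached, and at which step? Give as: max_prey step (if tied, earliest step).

Step 1: prey: 42+12-7=47; pred: 9+11-3=17
Step 2: prey: 47+14-15=46; pred: 17+23-6=34
Step 3: prey: 46+13-31=28; pred: 34+46-13=67
Step 4: prey: 28+8-37=0; pred: 67+56-26=97
Step 5: prey: 0+0-0=0; pred: 97+0-38=59
Step 6: prey: 0+0-0=0; pred: 59+0-23=36
Step 7: prey: 0+0-0=0; pred: 36+0-14=22
Step 8: prey: 0+0-0=0; pred: 22+0-8=14
Step 9: prey: 0+0-0=0; pred: 14+0-5=9
Step 10: prey: 0+0-0=0; pred: 9+0-3=6
Step 11: prey: 0+0-0=0; pred: 6+0-2=4
Step 12: prey: 0+0-0=0; pred: 4+0-1=3
Max prey = 47 at step 1

Answer: 47 1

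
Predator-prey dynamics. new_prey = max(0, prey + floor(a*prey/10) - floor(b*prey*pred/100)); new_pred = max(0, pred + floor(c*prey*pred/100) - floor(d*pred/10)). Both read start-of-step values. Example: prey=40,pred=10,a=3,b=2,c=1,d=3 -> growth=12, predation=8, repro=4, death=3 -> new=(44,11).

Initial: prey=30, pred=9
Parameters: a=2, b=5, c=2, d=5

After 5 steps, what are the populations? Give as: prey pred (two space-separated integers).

Step 1: prey: 30+6-13=23; pred: 9+5-4=10
Step 2: prey: 23+4-11=16; pred: 10+4-5=9
Step 3: prey: 16+3-7=12; pred: 9+2-4=7
Step 4: prey: 12+2-4=10; pred: 7+1-3=5
Step 5: prey: 10+2-2=10; pred: 5+1-2=4

Answer: 10 4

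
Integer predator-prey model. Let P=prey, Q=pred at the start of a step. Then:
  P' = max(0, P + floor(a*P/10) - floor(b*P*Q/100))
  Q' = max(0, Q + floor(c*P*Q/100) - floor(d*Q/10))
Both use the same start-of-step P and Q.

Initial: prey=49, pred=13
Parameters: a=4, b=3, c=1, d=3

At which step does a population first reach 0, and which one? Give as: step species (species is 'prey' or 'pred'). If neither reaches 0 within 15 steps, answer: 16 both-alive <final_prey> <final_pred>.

Answer: 16 both-alive 28 3

Derivation:
Step 1: prey: 49+19-19=49; pred: 13+6-3=16
Step 2: prey: 49+19-23=45; pred: 16+7-4=19
Step 3: prey: 45+18-25=38; pred: 19+8-5=22
Step 4: prey: 38+15-25=28; pred: 22+8-6=24
Step 5: prey: 28+11-20=19; pred: 24+6-7=23
Step 6: prey: 19+7-13=13; pred: 23+4-6=21
Step 7: prey: 13+5-8=10; pred: 21+2-6=17
Step 8: prey: 10+4-5=9; pred: 17+1-5=13
Step 9: prey: 9+3-3=9; pred: 13+1-3=11
Step 10: prey: 9+3-2=10; pred: 11+0-3=8
Step 11: prey: 10+4-2=12; pred: 8+0-2=6
Step 12: prey: 12+4-2=14; pred: 6+0-1=5
Step 13: prey: 14+5-2=17; pred: 5+0-1=4
Step 14: prey: 17+6-2=21; pred: 4+0-1=3
Step 15: prey: 21+8-1=28; pred: 3+0-0=3
No extinction within 15 steps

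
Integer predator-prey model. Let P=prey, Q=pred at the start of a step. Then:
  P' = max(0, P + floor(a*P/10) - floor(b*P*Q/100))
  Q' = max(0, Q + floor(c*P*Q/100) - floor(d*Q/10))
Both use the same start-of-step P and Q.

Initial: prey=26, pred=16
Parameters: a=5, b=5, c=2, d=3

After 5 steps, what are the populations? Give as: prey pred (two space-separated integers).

Step 1: prey: 26+13-20=19; pred: 16+8-4=20
Step 2: prey: 19+9-19=9; pred: 20+7-6=21
Step 3: prey: 9+4-9=4; pred: 21+3-6=18
Step 4: prey: 4+2-3=3; pred: 18+1-5=14
Step 5: prey: 3+1-2=2; pred: 14+0-4=10

Answer: 2 10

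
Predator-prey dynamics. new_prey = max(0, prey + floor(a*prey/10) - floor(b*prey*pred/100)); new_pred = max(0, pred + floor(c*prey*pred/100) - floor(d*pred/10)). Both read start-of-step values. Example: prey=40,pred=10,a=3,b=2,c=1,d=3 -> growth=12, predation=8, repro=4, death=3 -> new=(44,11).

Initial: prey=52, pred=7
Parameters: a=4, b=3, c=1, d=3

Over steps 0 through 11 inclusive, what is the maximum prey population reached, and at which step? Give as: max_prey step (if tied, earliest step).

Answer: 79 3

Derivation:
Step 1: prey: 52+20-10=62; pred: 7+3-2=8
Step 2: prey: 62+24-14=72; pred: 8+4-2=10
Step 3: prey: 72+28-21=79; pred: 10+7-3=14
Step 4: prey: 79+31-33=77; pred: 14+11-4=21
Step 5: prey: 77+30-48=59; pred: 21+16-6=31
Step 6: prey: 59+23-54=28; pred: 31+18-9=40
Step 7: prey: 28+11-33=6; pred: 40+11-12=39
Step 8: prey: 6+2-7=1; pred: 39+2-11=30
Step 9: prey: 1+0-0=1; pred: 30+0-9=21
Step 10: prey: 1+0-0=1; pred: 21+0-6=15
Step 11: prey: 1+0-0=1; pred: 15+0-4=11
Max prey = 79 at step 3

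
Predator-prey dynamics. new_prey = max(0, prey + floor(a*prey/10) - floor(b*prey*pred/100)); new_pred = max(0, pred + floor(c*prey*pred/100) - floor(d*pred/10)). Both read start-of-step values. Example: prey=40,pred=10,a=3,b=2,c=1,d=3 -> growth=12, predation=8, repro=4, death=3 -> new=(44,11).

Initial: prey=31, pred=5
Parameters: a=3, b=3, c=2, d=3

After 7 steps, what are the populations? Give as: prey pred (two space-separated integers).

Step 1: prey: 31+9-4=36; pred: 5+3-1=7
Step 2: prey: 36+10-7=39; pred: 7+5-2=10
Step 3: prey: 39+11-11=39; pred: 10+7-3=14
Step 4: prey: 39+11-16=34; pred: 14+10-4=20
Step 5: prey: 34+10-20=24; pred: 20+13-6=27
Step 6: prey: 24+7-19=12; pred: 27+12-8=31
Step 7: prey: 12+3-11=4; pred: 31+7-9=29

Answer: 4 29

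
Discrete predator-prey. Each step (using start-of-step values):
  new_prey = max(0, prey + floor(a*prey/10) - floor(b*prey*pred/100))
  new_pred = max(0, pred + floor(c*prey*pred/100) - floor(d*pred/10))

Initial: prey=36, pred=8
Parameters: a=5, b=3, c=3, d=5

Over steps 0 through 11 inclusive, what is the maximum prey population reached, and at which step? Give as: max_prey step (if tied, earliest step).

Step 1: prey: 36+18-8=46; pred: 8+8-4=12
Step 2: prey: 46+23-16=53; pred: 12+16-6=22
Step 3: prey: 53+26-34=45; pred: 22+34-11=45
Step 4: prey: 45+22-60=7; pred: 45+60-22=83
Step 5: prey: 7+3-17=0; pred: 83+17-41=59
Step 6: prey: 0+0-0=0; pred: 59+0-29=30
Step 7: prey: 0+0-0=0; pred: 30+0-15=15
Step 8: prey: 0+0-0=0; pred: 15+0-7=8
Step 9: prey: 0+0-0=0; pred: 8+0-4=4
Step 10: prey: 0+0-0=0; pred: 4+0-2=2
Step 11: prey: 0+0-0=0; pred: 2+0-1=1
Max prey = 53 at step 2

Answer: 53 2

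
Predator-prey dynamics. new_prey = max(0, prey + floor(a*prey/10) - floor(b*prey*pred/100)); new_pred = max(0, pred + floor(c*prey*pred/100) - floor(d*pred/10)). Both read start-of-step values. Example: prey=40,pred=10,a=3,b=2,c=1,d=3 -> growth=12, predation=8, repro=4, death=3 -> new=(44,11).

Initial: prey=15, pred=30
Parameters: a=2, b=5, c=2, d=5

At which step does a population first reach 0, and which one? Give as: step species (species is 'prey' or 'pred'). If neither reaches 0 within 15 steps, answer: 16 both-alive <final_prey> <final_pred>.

Answer: 1 prey

Derivation:
Step 1: prey: 15+3-22=0; pred: 30+9-15=24
First extinction: prey at step 1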